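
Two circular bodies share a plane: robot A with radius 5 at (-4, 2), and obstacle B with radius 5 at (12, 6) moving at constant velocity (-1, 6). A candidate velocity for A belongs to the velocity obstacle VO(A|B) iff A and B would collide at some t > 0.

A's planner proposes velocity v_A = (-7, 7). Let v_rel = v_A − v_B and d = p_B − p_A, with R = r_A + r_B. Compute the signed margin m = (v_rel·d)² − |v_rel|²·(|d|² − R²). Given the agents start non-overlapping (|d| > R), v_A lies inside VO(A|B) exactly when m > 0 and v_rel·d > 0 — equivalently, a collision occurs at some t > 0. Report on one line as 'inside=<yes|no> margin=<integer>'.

d = (16, 4),  |d|² = 272;  R = 5+5 = 10,  c = 272−10² = 172
v_rel = (-6, 1),  |v_rel|² = 37;  v_rel·d = (-6)·(16) + (1)·(4) = -92
37·t² + 184·t + 172 = 0  ⇒  m = (-92)² − 37·172 = 2100
m = 2100 > 0,  v_rel·d = -92 < 0  ⇒  outside

inside=no margin=2100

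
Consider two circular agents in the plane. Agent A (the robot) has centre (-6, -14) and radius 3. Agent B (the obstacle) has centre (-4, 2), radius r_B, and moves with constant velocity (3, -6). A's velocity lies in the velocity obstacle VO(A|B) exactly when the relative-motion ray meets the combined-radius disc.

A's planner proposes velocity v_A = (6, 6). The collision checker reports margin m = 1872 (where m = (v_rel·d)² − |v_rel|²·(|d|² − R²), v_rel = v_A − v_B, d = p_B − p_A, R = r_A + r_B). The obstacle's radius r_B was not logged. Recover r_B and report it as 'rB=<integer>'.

m = 1872
d = (2, 16);  v_rel = (3, 12),  |v_rel|² = 153
v_rel×d = (3)·(16) − (12)·(2) = 24
since m = R²·153 − 24²:  R² = (576 + 1872) / 153 = 16
R = √16 = 4  ⇒  r_B = 4 − 3 = 1

rB=1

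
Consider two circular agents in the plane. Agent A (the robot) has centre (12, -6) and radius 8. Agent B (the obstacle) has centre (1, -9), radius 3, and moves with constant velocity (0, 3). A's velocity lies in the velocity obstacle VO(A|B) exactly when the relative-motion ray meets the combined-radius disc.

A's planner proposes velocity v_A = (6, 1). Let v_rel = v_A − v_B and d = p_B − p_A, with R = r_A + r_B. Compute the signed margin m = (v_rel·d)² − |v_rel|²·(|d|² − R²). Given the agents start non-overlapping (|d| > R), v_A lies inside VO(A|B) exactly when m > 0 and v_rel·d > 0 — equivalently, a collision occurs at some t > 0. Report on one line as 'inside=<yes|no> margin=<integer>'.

d = (-11, -3),  |d|² = 130;  R = 8+3 = 11,  c = 130−11² = 9
v_rel = (6, -2),  |v_rel|² = 40;  v_rel·d = (6)·(-11) + (-2)·(-3) = -60
40·t² + 120·t + 9 = 0  ⇒  m = (-60)² − 40·9 = 3240
m = 3240 > 0,  v_rel·d = -60 < 0  ⇒  outside

inside=no margin=3240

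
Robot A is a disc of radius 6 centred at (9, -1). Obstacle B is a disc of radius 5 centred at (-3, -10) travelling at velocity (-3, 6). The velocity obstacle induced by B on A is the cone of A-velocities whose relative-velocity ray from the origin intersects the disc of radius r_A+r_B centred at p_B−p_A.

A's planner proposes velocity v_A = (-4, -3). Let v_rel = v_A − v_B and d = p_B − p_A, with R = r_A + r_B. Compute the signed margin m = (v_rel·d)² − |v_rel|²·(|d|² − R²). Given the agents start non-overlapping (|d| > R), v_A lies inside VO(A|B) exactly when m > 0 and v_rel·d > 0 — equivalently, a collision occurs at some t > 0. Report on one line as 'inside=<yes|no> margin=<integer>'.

d = (-12, -9),  |d|² = 225;  R = 6+5 = 11,  c = 225−11² = 104
v_rel = (-1, -9),  |v_rel|² = 82;  v_rel·d = (-1)·(-12) + (-9)·(-9) = 93
82·t² − 186·t + 104 = 0  ⇒  m = 93² − 82·104 = 121
m = 121 > 0,  v_rel·d = 93 > 0  ⇒  inside

inside=yes margin=121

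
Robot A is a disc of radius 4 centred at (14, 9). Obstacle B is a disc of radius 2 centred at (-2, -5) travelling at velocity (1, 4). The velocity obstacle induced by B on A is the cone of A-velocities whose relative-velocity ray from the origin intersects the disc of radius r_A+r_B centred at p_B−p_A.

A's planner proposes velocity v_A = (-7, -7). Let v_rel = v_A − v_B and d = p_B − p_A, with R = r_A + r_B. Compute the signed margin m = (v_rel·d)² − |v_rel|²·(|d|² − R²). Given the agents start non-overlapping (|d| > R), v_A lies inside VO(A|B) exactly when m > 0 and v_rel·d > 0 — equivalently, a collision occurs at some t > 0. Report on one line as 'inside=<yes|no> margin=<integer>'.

d = (-16, -14),  |d|² = 452;  R = 4+2 = 6,  c = 452−6² = 416
v_rel = (-8, -11),  |v_rel|² = 185;  v_rel·d = (-8)·(-16) + (-11)·(-14) = 282
185·t² − 564·t + 416 = 0  ⇒  m = 282² − 185·416 = 2564
m = 2564 > 0,  v_rel·d = 282 > 0  ⇒  inside

inside=yes margin=2564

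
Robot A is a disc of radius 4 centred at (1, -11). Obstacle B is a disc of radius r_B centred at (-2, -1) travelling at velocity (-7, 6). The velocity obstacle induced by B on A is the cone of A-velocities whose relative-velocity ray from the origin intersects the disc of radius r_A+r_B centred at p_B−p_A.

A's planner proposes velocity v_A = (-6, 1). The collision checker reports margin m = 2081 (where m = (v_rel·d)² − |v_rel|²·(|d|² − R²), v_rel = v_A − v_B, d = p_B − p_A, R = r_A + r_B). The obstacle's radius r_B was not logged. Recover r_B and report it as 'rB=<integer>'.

m = 2081
d = (-3, 10);  v_rel = (1, -5),  |v_rel|² = 26
v_rel×d = (1)·(10) − (-5)·(-3) = -5
since m = R²·26 − (-5)²:  R² = (25 + 2081) / 26 = 81
R = √81 = 9  ⇒  r_B = 9 − 4 = 5

rB=5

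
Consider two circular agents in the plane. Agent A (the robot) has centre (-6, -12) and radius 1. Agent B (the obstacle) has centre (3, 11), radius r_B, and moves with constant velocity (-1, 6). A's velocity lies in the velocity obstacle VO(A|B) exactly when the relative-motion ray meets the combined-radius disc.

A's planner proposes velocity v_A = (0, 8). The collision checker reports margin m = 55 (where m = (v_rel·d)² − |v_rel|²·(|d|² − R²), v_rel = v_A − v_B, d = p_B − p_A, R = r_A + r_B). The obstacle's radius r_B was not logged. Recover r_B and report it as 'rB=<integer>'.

m = 55
d = (9, 23);  v_rel = (1, 2),  |v_rel|² = 5
v_rel×d = (1)·(23) − (2)·(9) = 5
since m = R²·5 − 5²:  R² = (25 + 55) / 5 = 16
R = √16 = 4  ⇒  r_B = 4 − 1 = 3

rB=3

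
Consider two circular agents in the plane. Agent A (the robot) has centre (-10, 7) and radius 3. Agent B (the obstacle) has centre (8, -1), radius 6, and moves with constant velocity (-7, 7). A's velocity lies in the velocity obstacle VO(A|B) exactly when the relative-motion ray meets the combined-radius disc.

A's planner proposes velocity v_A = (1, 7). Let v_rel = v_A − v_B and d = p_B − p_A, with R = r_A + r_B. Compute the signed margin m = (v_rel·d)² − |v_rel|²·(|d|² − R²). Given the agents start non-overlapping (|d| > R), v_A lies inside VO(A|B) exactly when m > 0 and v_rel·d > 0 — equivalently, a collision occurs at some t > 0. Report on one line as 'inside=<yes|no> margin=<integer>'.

d = (18, -8),  |d|² = 388;  R = 3+6 = 9,  c = 388−9² = 307
v_rel = (8, 0),  |v_rel|² = 64;  v_rel·d = (8)·(18) + (0)·(-8) = 144
64·t² − 288·t + 307 = 0  ⇒  m = 144² − 64·307 = 1088
m = 1088 > 0,  v_rel·d = 144 > 0  ⇒  inside

inside=yes margin=1088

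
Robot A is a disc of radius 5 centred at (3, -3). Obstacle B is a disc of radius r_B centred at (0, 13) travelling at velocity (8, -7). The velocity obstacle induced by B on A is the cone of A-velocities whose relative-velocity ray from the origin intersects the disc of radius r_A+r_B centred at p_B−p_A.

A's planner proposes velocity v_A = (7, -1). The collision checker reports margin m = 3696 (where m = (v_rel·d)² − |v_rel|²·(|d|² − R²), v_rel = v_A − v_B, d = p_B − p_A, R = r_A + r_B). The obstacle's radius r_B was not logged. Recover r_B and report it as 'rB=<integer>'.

m = 3696
d = (-3, 16);  v_rel = (-1, 6),  |v_rel|² = 37
v_rel×d = (-1)·(16) − (6)·(-3) = 2
since m = R²·37 − 2²:  R² = (4 + 3696) / 37 = 100
R = √100 = 10  ⇒  r_B = 10 − 5 = 5

rB=5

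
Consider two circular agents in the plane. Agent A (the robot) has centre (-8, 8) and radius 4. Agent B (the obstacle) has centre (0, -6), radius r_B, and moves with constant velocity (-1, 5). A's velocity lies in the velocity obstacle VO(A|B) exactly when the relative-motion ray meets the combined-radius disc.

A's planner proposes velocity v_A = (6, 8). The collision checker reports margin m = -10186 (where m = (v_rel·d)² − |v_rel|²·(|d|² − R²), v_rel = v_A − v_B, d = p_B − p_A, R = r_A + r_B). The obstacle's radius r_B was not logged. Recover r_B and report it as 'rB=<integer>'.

m = -10186
d = (8, -14);  v_rel = (7, 3),  |v_rel|² = 58
v_rel×d = (7)·(-14) − (3)·(8) = -122
since m = R²·58 − (-122)²:  R² = (14884 + -10186) / 58 = 81
R = √81 = 9  ⇒  r_B = 9 − 4 = 5

rB=5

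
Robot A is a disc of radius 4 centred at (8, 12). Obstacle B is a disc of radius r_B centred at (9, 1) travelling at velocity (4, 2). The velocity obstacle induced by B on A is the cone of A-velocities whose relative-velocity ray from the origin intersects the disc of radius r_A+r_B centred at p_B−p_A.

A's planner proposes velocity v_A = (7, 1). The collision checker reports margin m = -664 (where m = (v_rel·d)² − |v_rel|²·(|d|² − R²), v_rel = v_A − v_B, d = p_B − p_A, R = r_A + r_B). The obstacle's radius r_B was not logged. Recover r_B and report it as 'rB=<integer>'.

m = -664
d = (1, -11);  v_rel = (3, -1),  |v_rel|² = 10
v_rel×d = (3)·(-11) − (-1)·(1) = -32
since m = R²·10 − (-32)²:  R² = (1024 + -664) / 10 = 36
R = √36 = 6  ⇒  r_B = 6 − 4 = 2

rB=2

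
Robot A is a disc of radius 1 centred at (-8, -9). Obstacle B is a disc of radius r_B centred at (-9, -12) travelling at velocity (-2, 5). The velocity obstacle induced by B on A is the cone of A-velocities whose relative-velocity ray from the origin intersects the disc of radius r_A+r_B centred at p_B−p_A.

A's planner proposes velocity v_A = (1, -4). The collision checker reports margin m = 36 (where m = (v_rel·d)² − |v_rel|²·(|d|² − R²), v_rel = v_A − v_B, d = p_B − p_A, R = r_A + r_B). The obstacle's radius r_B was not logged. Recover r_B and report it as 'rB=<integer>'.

m = 36
d = (-1, -3);  v_rel = (3, -9),  |v_rel|² = 90
v_rel×d = (3)·(-3) − (-9)·(-1) = -18
since m = R²·90 − (-18)²:  R² = (324 + 36) / 90 = 4
R = √4 = 2  ⇒  r_B = 2 − 1 = 1

rB=1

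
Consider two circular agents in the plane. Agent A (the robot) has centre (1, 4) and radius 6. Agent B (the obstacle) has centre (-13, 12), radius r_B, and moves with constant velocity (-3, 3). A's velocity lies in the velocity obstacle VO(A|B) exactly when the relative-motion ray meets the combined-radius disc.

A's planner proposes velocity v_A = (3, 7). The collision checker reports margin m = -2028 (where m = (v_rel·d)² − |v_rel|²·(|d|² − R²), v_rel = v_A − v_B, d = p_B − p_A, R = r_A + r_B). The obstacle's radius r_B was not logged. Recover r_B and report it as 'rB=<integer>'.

m = -2028
d = (-14, 8);  v_rel = (6, 4),  |v_rel|² = 52
v_rel×d = (6)·(8) − (4)·(-14) = 104
since m = R²·52 − 104²:  R² = (10816 + -2028) / 52 = 169
R = √169 = 13  ⇒  r_B = 13 − 6 = 7

rB=7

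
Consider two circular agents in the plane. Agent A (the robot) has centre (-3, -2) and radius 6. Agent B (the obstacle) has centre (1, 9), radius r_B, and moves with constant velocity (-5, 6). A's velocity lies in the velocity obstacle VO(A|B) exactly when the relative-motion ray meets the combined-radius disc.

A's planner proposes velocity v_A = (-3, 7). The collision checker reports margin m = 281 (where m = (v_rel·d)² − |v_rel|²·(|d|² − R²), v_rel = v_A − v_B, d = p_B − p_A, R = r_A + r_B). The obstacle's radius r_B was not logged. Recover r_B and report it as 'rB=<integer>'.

m = 281
d = (4, 11);  v_rel = (2, 1),  |v_rel|² = 5
v_rel×d = (2)·(11) − (1)·(4) = 18
since m = R²·5 − 18²:  R² = (324 + 281) / 5 = 121
R = √121 = 11  ⇒  r_B = 11 − 6 = 5

rB=5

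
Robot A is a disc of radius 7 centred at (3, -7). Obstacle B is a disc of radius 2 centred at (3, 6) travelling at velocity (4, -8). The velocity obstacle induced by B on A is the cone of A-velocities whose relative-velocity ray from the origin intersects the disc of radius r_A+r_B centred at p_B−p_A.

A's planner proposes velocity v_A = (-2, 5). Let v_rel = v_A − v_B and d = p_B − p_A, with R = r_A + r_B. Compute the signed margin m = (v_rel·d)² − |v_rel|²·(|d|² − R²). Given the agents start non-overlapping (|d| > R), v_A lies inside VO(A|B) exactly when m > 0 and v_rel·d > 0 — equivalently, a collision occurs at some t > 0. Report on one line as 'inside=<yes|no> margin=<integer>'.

d = (0, 13),  |d|² = 169;  R = 7+2 = 9,  c = 169−9² = 88
v_rel = (-6, 13),  |v_rel|² = 205;  v_rel·d = (-6)·(0) + (13)·(13) = 169
205·t² − 338·t + 88 = 0  ⇒  m = 169² − 205·88 = 10521
m = 10521 > 0,  v_rel·d = 169 > 0  ⇒  inside

inside=yes margin=10521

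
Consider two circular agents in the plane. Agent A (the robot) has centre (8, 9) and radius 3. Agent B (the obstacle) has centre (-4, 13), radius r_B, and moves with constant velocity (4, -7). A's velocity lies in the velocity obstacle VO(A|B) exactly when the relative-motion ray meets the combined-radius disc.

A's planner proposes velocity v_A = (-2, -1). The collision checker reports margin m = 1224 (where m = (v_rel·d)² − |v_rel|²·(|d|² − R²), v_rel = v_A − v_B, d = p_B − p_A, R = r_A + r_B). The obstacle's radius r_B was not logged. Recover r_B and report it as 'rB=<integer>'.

m = 1224
d = (-12, 4);  v_rel = (-6, 6),  |v_rel|² = 72
v_rel×d = (-6)·(4) − (6)·(-12) = 48
since m = R²·72 − 48²:  R² = (2304 + 1224) / 72 = 49
R = √49 = 7  ⇒  r_B = 7 − 3 = 4

rB=4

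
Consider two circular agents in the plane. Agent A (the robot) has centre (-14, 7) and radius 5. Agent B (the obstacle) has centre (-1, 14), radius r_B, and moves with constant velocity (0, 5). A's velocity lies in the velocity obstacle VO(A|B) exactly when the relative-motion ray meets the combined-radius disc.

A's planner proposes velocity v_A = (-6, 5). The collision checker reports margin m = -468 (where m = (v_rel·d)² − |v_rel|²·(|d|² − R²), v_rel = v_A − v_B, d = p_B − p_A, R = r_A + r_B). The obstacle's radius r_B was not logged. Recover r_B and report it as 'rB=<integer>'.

m = -468
d = (13, 7);  v_rel = (-6, 0),  |v_rel|² = 36
v_rel×d = (-6)·(7) − (0)·(13) = -42
since m = R²·36 − (-42)²:  R² = (1764 + -468) / 36 = 36
R = √36 = 6  ⇒  r_B = 6 − 5 = 1

rB=1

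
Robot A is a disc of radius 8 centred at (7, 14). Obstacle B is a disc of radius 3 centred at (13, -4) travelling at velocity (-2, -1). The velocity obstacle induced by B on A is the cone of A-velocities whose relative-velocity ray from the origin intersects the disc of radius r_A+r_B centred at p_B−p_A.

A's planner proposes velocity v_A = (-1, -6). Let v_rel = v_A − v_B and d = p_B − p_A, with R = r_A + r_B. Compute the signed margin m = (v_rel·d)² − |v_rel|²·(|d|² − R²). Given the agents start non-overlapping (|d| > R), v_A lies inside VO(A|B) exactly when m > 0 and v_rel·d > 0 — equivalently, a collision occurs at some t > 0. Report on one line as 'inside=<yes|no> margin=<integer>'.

d = (6, -18),  |d|² = 360;  R = 8+3 = 11,  c = 360−11² = 239
v_rel = (1, -5),  |v_rel|² = 26;  v_rel·d = (1)·(6) + (-5)·(-18) = 96
26·t² − 192·t + 239 = 0  ⇒  m = 96² − 26·239 = 3002
m = 3002 > 0,  v_rel·d = 96 > 0  ⇒  inside

inside=yes margin=3002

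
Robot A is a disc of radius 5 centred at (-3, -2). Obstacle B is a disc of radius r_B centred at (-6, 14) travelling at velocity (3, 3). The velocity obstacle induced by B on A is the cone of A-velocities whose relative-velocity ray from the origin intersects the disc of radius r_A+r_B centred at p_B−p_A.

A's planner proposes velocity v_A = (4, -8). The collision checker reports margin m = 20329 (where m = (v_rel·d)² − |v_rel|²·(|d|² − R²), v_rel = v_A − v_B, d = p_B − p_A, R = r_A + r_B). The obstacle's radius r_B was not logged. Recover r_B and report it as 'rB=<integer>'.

m = 20329
d = (-3, 16);  v_rel = (1, -11),  |v_rel|² = 122
v_rel×d = (1)·(16) − (-11)·(-3) = -17
since m = R²·122 − (-17)²:  R² = (289 + 20329) / 122 = 169
R = √169 = 13  ⇒  r_B = 13 − 5 = 8

rB=8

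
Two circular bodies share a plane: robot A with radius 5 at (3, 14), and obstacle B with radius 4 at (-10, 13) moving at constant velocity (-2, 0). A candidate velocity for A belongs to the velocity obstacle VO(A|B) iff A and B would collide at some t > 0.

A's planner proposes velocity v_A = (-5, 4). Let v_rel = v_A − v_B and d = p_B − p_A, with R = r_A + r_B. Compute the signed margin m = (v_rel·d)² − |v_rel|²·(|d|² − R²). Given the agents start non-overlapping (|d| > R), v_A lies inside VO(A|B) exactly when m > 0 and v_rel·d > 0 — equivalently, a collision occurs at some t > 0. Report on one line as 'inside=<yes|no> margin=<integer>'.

d = (-13, -1),  |d|² = 170;  R = 5+4 = 9,  c = 170−9² = 89
v_rel = (-3, 4),  |v_rel|² = 25;  v_rel·d = (-3)·(-13) + (4)·(-1) = 35
25·t² − 70·t + 89 = 0  ⇒  m = 35² − 25·89 = -1000
m = -1000 < 0,  v_rel·d = 35 > 0  ⇒  outside

inside=no margin=-1000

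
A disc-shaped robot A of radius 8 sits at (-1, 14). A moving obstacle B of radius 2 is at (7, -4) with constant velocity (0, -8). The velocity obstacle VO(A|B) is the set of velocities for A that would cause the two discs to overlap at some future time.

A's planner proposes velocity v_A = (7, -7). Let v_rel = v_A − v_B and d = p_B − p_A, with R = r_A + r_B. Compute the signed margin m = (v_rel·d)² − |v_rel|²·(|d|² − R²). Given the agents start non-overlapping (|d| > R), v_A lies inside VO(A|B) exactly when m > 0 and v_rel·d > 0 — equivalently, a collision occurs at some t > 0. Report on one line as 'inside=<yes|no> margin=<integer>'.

d = (8, -18),  |d|² = 388;  R = 8+2 = 10,  c = 388−10² = 288
v_rel = (7, 1),  |v_rel|² = 50;  v_rel·d = (7)·(8) + (1)·(-18) = 38
50·t² − 76·t + 288 = 0  ⇒  m = 38² − 50·288 = -12956
m = -12956 < 0,  v_rel·d = 38 > 0  ⇒  outside

inside=no margin=-12956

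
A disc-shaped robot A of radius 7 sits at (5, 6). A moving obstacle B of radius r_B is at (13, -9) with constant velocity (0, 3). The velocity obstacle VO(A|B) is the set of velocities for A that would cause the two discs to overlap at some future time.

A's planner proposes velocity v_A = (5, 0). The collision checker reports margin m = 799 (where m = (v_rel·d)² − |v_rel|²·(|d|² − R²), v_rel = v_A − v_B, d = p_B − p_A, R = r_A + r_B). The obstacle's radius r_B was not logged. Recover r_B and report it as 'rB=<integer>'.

m = 799
d = (8, -15);  v_rel = (5, -3),  |v_rel|² = 34
v_rel×d = (5)·(-15) − (-3)·(8) = -51
since m = R²·34 − (-51)²:  R² = (2601 + 799) / 34 = 100
R = √100 = 10  ⇒  r_B = 10 − 7 = 3

rB=3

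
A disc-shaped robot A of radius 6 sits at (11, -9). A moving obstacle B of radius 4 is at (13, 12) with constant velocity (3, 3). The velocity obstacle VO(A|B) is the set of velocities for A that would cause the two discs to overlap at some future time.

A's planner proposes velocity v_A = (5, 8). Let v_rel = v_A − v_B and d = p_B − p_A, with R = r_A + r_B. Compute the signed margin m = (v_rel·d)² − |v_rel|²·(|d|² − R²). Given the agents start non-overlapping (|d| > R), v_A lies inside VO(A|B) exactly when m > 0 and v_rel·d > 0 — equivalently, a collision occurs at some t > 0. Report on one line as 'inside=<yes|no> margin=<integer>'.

d = (2, 21),  |d|² = 445;  R = 6+4 = 10,  c = 445−10² = 345
v_rel = (2, 5),  |v_rel|² = 29;  v_rel·d = (2)·(2) + (5)·(21) = 109
29·t² − 218·t + 345 = 0  ⇒  m = 109² − 29·345 = 1876
m = 1876 > 0,  v_rel·d = 109 > 0  ⇒  inside

inside=yes margin=1876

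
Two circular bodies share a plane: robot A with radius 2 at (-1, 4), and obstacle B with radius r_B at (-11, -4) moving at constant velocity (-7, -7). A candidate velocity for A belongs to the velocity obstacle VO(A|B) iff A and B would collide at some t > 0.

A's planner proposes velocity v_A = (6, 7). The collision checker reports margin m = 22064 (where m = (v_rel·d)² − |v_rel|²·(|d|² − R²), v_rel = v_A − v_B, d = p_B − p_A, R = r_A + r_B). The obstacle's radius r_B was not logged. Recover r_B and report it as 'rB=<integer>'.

m = 22064
d = (-10, -8);  v_rel = (13, 14),  |v_rel|² = 365
v_rel×d = (13)·(-8) − (14)·(-10) = 36
since m = R²·365 − 36²:  R² = (1296 + 22064) / 365 = 64
R = √64 = 8  ⇒  r_B = 8 − 2 = 6

rB=6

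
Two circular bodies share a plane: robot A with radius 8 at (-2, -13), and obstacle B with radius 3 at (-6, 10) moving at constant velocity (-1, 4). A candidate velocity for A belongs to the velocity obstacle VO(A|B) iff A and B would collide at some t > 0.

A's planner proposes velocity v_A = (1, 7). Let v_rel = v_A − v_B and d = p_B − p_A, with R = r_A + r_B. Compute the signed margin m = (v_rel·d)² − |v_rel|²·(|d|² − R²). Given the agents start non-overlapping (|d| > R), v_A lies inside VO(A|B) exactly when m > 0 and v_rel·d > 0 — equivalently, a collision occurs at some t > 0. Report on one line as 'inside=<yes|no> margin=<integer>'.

d = (-4, 23),  |d|² = 545;  R = 8+3 = 11,  c = 545−11² = 424
v_rel = (2, 3),  |v_rel|² = 13;  v_rel·d = (2)·(-4) + (3)·(23) = 61
13·t² − 122·t + 424 = 0  ⇒  m = 61² − 13·424 = -1791
m = -1791 < 0,  v_rel·d = 61 > 0  ⇒  outside

inside=no margin=-1791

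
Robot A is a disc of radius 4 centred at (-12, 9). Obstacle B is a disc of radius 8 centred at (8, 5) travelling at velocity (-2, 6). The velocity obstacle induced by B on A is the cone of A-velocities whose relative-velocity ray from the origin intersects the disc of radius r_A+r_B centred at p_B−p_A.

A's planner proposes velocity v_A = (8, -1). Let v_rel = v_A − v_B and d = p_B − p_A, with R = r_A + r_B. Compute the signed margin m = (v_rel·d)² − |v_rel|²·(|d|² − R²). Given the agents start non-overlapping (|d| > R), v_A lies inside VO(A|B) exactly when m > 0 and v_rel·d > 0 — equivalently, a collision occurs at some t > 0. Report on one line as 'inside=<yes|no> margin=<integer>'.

d = (20, -4),  |d|² = 416;  R = 4+8 = 12,  c = 416−12² = 272
v_rel = (10, -7),  |v_rel|² = 149;  v_rel·d = (10)·(20) + (-7)·(-4) = 228
149·t² − 456·t + 272 = 0  ⇒  m = 228² − 149·272 = 11456
m = 11456 > 0,  v_rel·d = 228 > 0  ⇒  inside

inside=yes margin=11456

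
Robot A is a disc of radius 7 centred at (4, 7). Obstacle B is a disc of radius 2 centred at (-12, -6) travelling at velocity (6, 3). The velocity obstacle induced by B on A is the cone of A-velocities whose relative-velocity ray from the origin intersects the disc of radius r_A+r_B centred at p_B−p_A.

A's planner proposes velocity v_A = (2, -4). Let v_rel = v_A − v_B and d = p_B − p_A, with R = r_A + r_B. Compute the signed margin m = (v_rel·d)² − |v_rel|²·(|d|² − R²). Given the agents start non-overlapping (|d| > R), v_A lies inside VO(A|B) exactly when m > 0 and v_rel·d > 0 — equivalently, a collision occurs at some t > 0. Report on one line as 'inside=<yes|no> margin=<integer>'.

d = (-16, -13),  |d|² = 425;  R = 7+2 = 9,  c = 425−9² = 344
v_rel = (-4, -7),  |v_rel|² = 65;  v_rel·d = (-4)·(-16) + (-7)·(-13) = 155
65·t² − 310·t + 344 = 0  ⇒  m = 155² − 65·344 = 1665
m = 1665 > 0,  v_rel·d = 155 > 0  ⇒  inside

inside=yes margin=1665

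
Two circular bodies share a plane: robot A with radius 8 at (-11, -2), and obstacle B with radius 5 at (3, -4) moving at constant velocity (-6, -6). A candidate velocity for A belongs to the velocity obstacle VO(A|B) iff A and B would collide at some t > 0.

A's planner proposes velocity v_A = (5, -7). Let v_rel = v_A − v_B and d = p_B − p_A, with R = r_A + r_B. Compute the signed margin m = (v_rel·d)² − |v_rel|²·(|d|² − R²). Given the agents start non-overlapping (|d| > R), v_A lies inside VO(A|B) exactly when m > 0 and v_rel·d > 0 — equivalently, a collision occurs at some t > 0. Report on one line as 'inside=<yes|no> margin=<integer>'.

d = (14, -2),  |d|² = 200;  R = 8+5 = 13,  c = 200−13² = 31
v_rel = (11, -1),  |v_rel|² = 122;  v_rel·d = (11)·(14) + (-1)·(-2) = 156
122·t² − 312·t + 31 = 0  ⇒  m = 156² − 122·31 = 20554
m = 20554 > 0,  v_rel·d = 156 > 0  ⇒  inside

inside=yes margin=20554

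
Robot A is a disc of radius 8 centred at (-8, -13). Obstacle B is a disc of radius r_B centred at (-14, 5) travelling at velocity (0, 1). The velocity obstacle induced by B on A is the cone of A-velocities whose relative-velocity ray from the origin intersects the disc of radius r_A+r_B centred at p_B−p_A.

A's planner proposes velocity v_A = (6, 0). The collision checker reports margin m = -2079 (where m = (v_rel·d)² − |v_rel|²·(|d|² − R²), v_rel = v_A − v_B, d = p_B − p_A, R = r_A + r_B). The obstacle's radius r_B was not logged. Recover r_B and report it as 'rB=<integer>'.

m = -2079
d = (-6, 18);  v_rel = (6, -1),  |v_rel|² = 37
v_rel×d = (6)·(18) − (-1)·(-6) = 102
since m = R²·37 − 102²:  R² = (10404 + -2079) / 37 = 225
R = √225 = 15  ⇒  r_B = 15 − 8 = 7

rB=7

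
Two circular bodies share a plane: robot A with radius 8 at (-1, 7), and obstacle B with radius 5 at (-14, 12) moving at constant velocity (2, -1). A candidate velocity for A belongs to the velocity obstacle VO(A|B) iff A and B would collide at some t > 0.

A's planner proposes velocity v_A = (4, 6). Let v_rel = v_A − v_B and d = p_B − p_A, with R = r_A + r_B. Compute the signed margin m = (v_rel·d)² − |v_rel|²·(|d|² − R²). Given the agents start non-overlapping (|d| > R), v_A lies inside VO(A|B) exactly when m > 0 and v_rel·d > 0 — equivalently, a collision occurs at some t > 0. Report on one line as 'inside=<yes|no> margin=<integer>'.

d = (-13, 5),  |d|² = 194;  R = 8+5 = 13,  c = 194−13² = 25
v_rel = (2, 7),  |v_rel|² = 53;  v_rel·d = (2)·(-13) + (7)·(5) = 9
53·t² − 18·t + 25 = 0  ⇒  m = 9² − 53·25 = -1244
m = -1244 < 0,  v_rel·d = 9 > 0  ⇒  outside

inside=no margin=-1244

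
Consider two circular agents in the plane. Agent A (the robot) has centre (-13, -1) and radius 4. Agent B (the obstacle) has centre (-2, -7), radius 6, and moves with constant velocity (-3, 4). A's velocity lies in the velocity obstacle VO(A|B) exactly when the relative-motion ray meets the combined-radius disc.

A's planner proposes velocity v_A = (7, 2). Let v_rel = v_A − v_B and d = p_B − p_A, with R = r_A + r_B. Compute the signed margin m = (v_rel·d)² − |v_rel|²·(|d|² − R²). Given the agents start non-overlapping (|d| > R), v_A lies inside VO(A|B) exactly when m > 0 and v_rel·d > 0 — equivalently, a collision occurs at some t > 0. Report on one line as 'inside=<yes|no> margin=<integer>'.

d = (11, -6),  |d|² = 157;  R = 4+6 = 10,  c = 157−10² = 57
v_rel = (10, -2),  |v_rel|² = 104;  v_rel·d = (10)·(11) + (-2)·(-6) = 122
104·t² − 244·t + 57 = 0  ⇒  m = 122² − 104·57 = 8956
m = 8956 > 0,  v_rel·d = 122 > 0  ⇒  inside

inside=yes margin=8956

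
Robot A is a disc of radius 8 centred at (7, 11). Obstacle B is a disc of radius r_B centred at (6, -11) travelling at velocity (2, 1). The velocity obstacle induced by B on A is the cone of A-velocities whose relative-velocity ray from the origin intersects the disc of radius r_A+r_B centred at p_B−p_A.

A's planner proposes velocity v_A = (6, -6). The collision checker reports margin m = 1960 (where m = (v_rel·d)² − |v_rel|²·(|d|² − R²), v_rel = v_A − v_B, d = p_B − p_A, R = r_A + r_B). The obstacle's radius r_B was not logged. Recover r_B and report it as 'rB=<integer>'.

m = 1960
d = (-1, -22);  v_rel = (4, -7),  |v_rel|² = 65
v_rel×d = (4)·(-22) − (-7)·(-1) = -95
since m = R²·65 − (-95)²:  R² = (9025 + 1960) / 65 = 169
R = √169 = 13  ⇒  r_B = 13 − 8 = 5

rB=5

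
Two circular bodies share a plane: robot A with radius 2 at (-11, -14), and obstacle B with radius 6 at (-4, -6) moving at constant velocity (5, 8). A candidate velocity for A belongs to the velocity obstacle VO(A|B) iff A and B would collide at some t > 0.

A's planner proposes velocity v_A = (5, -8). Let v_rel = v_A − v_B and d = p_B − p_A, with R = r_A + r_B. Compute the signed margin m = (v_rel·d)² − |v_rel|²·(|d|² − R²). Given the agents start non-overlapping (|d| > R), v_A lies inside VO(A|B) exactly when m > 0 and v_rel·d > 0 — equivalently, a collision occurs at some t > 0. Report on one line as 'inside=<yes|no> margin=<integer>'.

d = (7, 8),  |d|² = 113;  R = 2+6 = 8,  c = 113−8² = 49
v_rel = (0, -16),  |v_rel|² = 256;  v_rel·d = (0)·(7) + (-16)·(8) = -128
256·t² + 256·t + 49 = 0  ⇒  m = (-128)² − 256·49 = 3840
m = 3840 > 0,  v_rel·d = -128 < 0  ⇒  outside

inside=no margin=3840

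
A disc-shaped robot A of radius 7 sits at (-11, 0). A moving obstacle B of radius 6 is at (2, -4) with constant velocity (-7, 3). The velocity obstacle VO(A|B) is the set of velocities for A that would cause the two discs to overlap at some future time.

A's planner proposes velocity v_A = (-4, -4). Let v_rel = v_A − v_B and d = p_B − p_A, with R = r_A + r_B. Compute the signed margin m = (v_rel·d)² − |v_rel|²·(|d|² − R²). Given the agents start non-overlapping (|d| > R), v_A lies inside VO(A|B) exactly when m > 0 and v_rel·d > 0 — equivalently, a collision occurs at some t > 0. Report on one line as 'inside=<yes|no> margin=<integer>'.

d = (13, -4),  |d|² = 185;  R = 7+6 = 13,  c = 185−13² = 16
v_rel = (3, -7),  |v_rel|² = 58;  v_rel·d = (3)·(13) + (-7)·(-4) = 67
58·t² − 134·t + 16 = 0  ⇒  m = 67² − 58·16 = 3561
m = 3561 > 0,  v_rel·d = 67 > 0  ⇒  inside

inside=yes margin=3561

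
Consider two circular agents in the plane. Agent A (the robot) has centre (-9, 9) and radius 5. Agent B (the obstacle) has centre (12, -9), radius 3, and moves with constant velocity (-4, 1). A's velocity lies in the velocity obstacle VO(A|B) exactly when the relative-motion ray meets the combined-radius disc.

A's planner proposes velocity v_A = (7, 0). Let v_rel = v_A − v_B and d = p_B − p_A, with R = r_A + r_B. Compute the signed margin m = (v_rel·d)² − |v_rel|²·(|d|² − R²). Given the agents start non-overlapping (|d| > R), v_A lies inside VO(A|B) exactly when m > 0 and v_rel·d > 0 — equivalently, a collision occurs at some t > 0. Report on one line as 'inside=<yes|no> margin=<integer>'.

d = (21, -18),  |d|² = 765;  R = 5+3 = 8,  c = 765−8² = 701
v_rel = (11, -1),  |v_rel|² = 122;  v_rel·d = (11)·(21) + (-1)·(-18) = 249
122·t² − 498·t + 701 = 0  ⇒  m = 249² − 122·701 = -23521
m = -23521 < 0,  v_rel·d = 249 > 0  ⇒  outside

inside=no margin=-23521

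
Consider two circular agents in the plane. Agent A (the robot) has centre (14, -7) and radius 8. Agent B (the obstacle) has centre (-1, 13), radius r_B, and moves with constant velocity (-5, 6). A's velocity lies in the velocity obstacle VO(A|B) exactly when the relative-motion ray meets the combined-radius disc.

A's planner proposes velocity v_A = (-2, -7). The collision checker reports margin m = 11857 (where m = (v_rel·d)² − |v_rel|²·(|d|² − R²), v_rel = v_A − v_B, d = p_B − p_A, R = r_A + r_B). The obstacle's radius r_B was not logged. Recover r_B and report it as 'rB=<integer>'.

m = 11857
d = (-15, 20);  v_rel = (3, -13),  |v_rel|² = 178
v_rel×d = (3)·(20) − (-13)·(-15) = -135
since m = R²·178 − (-135)²:  R² = (18225 + 11857) / 178 = 169
R = √169 = 13  ⇒  r_B = 13 − 8 = 5

rB=5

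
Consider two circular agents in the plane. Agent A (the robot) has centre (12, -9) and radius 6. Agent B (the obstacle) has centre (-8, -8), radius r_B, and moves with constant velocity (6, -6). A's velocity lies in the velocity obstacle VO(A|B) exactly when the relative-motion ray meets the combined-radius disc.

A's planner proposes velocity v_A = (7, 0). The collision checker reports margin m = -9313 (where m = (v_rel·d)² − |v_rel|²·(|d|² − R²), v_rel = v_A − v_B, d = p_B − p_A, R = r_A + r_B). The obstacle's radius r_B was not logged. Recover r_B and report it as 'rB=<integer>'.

m = -9313
d = (-20, 1);  v_rel = (1, 6),  |v_rel|² = 37
v_rel×d = (1)·(1) − (6)·(-20) = 121
since m = R²·37 − 121²:  R² = (14641 + -9313) / 37 = 144
R = √144 = 12  ⇒  r_B = 12 − 6 = 6

rB=6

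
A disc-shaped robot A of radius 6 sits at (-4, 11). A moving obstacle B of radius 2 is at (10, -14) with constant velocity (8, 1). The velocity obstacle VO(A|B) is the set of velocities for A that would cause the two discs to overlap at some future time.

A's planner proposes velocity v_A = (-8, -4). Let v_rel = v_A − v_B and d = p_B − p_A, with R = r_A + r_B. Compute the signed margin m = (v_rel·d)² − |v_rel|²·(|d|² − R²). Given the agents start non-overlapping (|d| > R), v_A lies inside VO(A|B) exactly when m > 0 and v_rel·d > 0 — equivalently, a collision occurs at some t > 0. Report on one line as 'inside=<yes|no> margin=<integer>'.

d = (14, -25),  |d|² = 821;  R = 6+2 = 8,  c = 821−8² = 757
v_rel = (-16, -5),  |v_rel|² = 281;  v_rel·d = (-16)·(14) + (-5)·(-25) = -99
281·t² + 198·t + 757 = 0  ⇒  m = (-99)² − 281·757 = -202916
m = -202916 < 0,  v_rel·d = -99 < 0  ⇒  outside

inside=no margin=-202916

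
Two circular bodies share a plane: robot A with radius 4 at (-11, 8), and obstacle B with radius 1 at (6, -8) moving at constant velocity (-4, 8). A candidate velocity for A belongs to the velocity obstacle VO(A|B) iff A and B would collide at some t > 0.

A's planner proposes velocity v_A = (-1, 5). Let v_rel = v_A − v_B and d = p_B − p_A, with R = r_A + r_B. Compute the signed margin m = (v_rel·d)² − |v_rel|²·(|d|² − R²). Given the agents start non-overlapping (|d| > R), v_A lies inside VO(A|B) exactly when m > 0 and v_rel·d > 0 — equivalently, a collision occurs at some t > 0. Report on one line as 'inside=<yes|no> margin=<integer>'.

d = (17, -16),  |d|² = 545;  R = 4+1 = 5,  c = 545−5² = 520
v_rel = (3, -3),  |v_rel|² = 18;  v_rel·d = (3)·(17) + (-3)·(-16) = 99
18·t² − 198·t + 520 = 0  ⇒  m = 99² − 18·520 = 441
m = 441 > 0,  v_rel·d = 99 > 0  ⇒  inside

inside=yes margin=441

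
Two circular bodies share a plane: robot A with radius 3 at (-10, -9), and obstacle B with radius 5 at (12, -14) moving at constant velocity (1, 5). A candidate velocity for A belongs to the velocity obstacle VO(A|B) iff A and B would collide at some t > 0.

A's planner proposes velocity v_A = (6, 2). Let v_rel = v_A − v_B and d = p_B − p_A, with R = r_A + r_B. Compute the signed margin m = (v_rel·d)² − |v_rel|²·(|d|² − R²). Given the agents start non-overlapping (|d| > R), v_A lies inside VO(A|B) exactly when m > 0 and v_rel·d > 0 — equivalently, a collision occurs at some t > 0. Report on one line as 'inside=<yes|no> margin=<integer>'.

d = (22, -5),  |d|² = 509;  R = 3+5 = 8,  c = 509−8² = 445
v_rel = (5, -3),  |v_rel|² = 34;  v_rel·d = (5)·(22) + (-3)·(-5) = 125
34·t² − 250·t + 445 = 0  ⇒  m = 125² − 34·445 = 495
m = 495 > 0,  v_rel·d = 125 > 0  ⇒  inside

inside=yes margin=495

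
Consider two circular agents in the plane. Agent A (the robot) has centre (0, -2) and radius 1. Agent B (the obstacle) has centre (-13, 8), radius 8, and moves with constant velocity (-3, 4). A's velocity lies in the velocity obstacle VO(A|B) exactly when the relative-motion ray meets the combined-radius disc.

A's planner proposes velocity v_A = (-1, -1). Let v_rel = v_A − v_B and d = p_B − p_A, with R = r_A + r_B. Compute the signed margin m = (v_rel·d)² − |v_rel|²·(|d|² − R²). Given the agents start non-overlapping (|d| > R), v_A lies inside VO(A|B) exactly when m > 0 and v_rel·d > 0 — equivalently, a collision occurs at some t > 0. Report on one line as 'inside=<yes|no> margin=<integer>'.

d = (-13, 10),  |d|² = 269;  R = 1+8 = 9,  c = 269−9² = 188
v_rel = (2, -5),  |v_rel|² = 29;  v_rel·d = (2)·(-13) + (-5)·(10) = -76
29·t² + 152·t + 188 = 0  ⇒  m = (-76)² − 29·188 = 324
m = 324 > 0,  v_rel·d = -76 < 0  ⇒  outside

inside=no margin=324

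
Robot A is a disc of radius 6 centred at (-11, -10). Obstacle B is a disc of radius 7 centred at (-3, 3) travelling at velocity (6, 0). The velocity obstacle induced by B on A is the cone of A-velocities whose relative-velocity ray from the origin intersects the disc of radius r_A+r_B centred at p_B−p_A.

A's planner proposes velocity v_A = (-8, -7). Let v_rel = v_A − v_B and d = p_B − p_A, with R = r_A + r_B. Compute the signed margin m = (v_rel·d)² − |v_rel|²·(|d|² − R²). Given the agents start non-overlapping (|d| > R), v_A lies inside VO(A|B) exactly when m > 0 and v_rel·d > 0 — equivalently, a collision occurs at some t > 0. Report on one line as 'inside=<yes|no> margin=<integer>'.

d = (8, 13),  |d|² = 233;  R = 6+7 = 13,  c = 233−13² = 64
v_rel = (-14, -7),  |v_rel|² = 245;  v_rel·d = (-14)·(8) + (-7)·(13) = -203
245·t² + 406·t + 64 = 0  ⇒  m = (-203)² − 245·64 = 25529
m = 25529 > 0,  v_rel·d = -203 < 0  ⇒  outside

inside=no margin=25529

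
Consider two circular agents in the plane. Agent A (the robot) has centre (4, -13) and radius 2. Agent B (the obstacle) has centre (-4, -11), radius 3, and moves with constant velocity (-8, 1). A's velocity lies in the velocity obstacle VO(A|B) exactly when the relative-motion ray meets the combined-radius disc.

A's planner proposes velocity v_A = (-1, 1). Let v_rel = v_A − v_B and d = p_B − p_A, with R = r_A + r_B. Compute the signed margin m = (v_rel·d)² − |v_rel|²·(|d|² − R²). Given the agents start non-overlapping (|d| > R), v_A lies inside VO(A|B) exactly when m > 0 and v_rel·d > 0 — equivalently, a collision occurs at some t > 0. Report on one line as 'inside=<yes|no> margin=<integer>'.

d = (-8, 2),  |d|² = 68;  R = 2+3 = 5,  c = 68−5² = 43
v_rel = (7, 0),  |v_rel|² = 49;  v_rel·d = (7)·(-8) + (0)·(2) = -56
49·t² + 112·t + 43 = 0  ⇒  m = (-56)² − 49·43 = 1029
m = 1029 > 0,  v_rel·d = -56 < 0  ⇒  outside

inside=no margin=1029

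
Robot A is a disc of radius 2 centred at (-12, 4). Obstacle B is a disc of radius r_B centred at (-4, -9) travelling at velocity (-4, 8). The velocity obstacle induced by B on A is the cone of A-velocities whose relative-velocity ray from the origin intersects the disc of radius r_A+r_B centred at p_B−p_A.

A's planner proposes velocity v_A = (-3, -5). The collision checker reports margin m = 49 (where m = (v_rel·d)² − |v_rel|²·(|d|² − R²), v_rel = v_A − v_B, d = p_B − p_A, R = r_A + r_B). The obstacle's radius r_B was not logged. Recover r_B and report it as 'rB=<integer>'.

m = 49
d = (8, -13);  v_rel = (1, -13),  |v_rel|² = 170
v_rel×d = (1)·(-13) − (-13)·(8) = 91
since m = R²·170 − 91²:  R² = (8281 + 49) / 170 = 49
R = √49 = 7  ⇒  r_B = 7 − 2 = 5

rB=5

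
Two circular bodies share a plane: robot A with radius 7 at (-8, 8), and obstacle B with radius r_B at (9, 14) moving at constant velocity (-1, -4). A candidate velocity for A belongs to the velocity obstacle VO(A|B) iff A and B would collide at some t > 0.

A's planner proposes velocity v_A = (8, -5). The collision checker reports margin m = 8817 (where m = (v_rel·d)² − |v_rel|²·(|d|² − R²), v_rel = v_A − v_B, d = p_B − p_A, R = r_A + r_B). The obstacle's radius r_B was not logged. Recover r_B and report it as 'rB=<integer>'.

m = 8817
d = (17, 6);  v_rel = (9, -1),  |v_rel|² = 82
v_rel×d = (9)·(6) − (-1)·(17) = 71
since m = R²·82 − 71²:  R² = (5041 + 8817) / 82 = 169
R = √169 = 13  ⇒  r_B = 13 − 7 = 6

rB=6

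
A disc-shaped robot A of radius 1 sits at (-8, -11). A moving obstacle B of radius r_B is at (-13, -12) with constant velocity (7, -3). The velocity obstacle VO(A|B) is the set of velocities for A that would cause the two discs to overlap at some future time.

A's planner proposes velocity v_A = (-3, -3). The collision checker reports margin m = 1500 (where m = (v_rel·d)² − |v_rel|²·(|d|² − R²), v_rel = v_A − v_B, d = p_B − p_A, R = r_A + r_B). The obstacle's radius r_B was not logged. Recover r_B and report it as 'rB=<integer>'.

m = 1500
d = (-5, -1);  v_rel = (-10, 0),  |v_rel|² = 100
v_rel×d = (-10)·(-1) − (0)·(-5) = 10
since m = R²·100 − 10²:  R² = (100 + 1500) / 100 = 16
R = √16 = 4  ⇒  r_B = 4 − 1 = 3

rB=3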